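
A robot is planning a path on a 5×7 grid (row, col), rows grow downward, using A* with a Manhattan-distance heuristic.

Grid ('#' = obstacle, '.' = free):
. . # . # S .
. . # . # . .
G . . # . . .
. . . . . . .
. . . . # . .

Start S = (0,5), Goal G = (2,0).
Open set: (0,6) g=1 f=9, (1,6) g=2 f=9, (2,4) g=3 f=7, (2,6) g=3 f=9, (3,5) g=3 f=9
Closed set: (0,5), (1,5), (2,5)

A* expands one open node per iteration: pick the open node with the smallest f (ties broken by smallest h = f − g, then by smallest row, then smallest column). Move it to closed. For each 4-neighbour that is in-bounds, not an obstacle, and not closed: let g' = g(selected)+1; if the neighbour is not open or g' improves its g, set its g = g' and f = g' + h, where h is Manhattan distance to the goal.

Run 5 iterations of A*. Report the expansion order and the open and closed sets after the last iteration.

step 1: expand (2,4) (f=7, h=4) → closed; open now [(0,6) g=1 f=9, (1,6) g=2 f=9, (2,6) g=3 f=9, (3,4) g=4 f=9, (3,5) g=3 f=9]
step 2: expand (3,4) (f=9, h=5) → closed; open now [(0,6) g=1 f=9, (1,6) g=2 f=9, (2,6) g=3 f=9, (3,3) g=5 f=9, (3,5) g=3 f=9]
step 3: expand (3,3) (f=9, h=4) → closed; open now [(0,6) g=1 f=9, (1,6) g=2 f=9, (2,6) g=3 f=9, (3,2) g=6 f=9, (3,5) g=3 f=9, (4,3) g=6 f=11]
step 4: expand (3,2) (f=9, h=3) → closed; open now [(0,6) g=1 f=9, (1,6) g=2 f=9, (2,2) g=7 f=9, (2,6) g=3 f=9, (3,1) g=7 f=9, (3,5) g=3 f=9, (4,2) g=7 f=11, (4,3) g=6 f=11]
step 5: expand (2,2) (f=9, h=2) → closed; open now [(0,6) g=1 f=9, (1,6) g=2 f=9, (2,1) g=8 f=9, (2,6) g=3 f=9, (3,1) g=7 f=9, (3,5) g=3 f=9, (4,2) g=7 f=11, (4,3) g=6 f=11]

order=[(2,4) → (3,4) → (3,3) → (3,2) → (2,2)]; open=[(0,6) g=1 f=9, (1,6) g=2 f=9, (2,1) g=8 f=9, (2,6) g=3 f=9, (3,1) g=7 f=9, (3,5) g=3 f=9, (4,2) g=7 f=11, (4,3) g=6 f=11]; closed=[(0,5), (1,5), (2,2), (2,4), (2,5), (3,2), (3,3), (3,4)]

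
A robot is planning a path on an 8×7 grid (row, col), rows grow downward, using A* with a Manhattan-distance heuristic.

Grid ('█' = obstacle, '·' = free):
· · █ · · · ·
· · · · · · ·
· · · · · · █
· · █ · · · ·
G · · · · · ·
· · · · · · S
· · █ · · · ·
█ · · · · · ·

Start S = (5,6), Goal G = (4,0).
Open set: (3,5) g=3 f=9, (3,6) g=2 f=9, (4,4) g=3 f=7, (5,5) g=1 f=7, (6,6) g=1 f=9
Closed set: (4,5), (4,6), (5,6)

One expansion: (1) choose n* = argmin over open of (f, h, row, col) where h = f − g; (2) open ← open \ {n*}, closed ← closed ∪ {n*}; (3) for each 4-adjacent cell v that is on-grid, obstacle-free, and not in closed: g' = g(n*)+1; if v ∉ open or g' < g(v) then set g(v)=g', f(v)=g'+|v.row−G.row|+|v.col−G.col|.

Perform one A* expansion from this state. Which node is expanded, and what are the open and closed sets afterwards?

step 1: expand (4,4) (f=7, h=4) → closed; open now [(3,4) g=4 f=9, (3,5) g=3 f=9, (3,6) g=2 f=9, (4,3) g=4 f=7, (5,4) g=4 f=9, (5,5) g=1 f=7, (6,6) g=1 f=9]

expanded=(4,4); open=[(3,4) g=4 f=9, (3,5) g=3 f=9, (3,6) g=2 f=9, (4,3) g=4 f=7, (5,4) g=4 f=9, (5,5) g=1 f=7, (6,6) g=1 f=9]; closed=[(4,4), (4,5), (4,6), (5,6)]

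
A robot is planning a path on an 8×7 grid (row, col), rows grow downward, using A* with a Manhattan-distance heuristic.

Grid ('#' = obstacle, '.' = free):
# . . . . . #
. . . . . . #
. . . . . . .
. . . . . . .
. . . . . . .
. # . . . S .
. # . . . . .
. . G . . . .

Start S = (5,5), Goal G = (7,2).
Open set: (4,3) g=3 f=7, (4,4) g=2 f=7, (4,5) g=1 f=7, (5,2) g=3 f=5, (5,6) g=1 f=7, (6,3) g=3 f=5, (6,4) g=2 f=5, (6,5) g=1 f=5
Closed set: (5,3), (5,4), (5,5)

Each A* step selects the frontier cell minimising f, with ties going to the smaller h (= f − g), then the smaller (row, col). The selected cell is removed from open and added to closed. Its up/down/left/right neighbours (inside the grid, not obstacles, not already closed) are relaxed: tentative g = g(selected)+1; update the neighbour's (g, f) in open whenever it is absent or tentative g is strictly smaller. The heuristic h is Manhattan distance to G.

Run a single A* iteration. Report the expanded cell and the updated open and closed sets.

step 1: expand (5,2) (f=5, h=2) → closed; open now [(4,2) g=4 f=7, (4,3) g=3 f=7, (4,4) g=2 f=7, (4,5) g=1 f=7, (5,6) g=1 f=7, (6,2) g=4 f=5, (6,3) g=3 f=5, (6,4) g=2 f=5, (6,5) g=1 f=5]

expanded=(5,2); open=[(4,2) g=4 f=7, (4,3) g=3 f=7, (4,4) g=2 f=7, (4,5) g=1 f=7, (5,6) g=1 f=7, (6,2) g=4 f=5, (6,3) g=3 f=5, (6,4) g=2 f=5, (6,5) g=1 f=5]; closed=[(5,2), (5,3), (5,4), (5,5)]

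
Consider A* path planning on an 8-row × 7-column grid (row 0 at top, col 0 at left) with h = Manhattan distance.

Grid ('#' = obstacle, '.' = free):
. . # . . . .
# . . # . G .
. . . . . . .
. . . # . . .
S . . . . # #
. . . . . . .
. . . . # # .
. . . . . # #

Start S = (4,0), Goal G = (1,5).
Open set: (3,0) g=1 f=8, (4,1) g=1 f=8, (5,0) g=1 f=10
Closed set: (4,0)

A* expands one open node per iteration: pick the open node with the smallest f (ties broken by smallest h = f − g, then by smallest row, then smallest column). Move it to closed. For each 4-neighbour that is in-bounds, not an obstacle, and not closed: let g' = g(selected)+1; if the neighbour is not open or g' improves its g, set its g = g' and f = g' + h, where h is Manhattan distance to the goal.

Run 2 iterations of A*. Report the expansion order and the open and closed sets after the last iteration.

order=[(3,0) → (2,0)]; open=[(2,1) g=3 f=8, (3,1) g=2 f=8, (4,1) g=1 f=8, (5,0) g=1 f=10]; closed=[(2,0), (3,0), (4,0)]

step 1: expand (3,0) (f=8, h=7) → closed; open now [(2,0) g=2 f=8, (3,1) g=2 f=8, (4,1) g=1 f=8, (5,0) g=1 f=10]
step 2: expand (2,0) (f=8, h=6) → closed; open now [(2,1) g=3 f=8, (3,1) g=2 f=8, (4,1) g=1 f=8, (5,0) g=1 f=10]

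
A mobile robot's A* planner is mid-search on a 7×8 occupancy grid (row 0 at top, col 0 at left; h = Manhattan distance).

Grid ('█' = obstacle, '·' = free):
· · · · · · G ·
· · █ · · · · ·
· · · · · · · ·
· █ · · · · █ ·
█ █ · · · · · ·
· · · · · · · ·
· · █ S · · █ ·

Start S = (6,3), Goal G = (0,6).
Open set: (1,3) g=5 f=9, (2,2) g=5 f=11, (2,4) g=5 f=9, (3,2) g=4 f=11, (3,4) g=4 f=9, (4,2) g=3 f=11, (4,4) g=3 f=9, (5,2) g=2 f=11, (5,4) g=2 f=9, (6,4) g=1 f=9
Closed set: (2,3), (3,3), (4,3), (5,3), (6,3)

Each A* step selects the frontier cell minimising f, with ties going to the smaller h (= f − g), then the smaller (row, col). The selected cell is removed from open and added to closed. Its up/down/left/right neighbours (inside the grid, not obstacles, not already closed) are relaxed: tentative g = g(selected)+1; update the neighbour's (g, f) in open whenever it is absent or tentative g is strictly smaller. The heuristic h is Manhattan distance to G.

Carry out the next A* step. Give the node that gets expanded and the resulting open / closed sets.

step 1: expand (1,3) (f=9, h=4) → closed; open now [(0,3) g=6 f=9, (1,4) g=6 f=9, (2,2) g=5 f=11, (2,4) g=5 f=9, (3,2) g=4 f=11, (3,4) g=4 f=9, (4,2) g=3 f=11, (4,4) g=3 f=9, (5,2) g=2 f=11, (5,4) g=2 f=9, (6,4) g=1 f=9]

expanded=(1,3); open=[(0,3) g=6 f=9, (1,4) g=6 f=9, (2,2) g=5 f=11, (2,4) g=5 f=9, (3,2) g=4 f=11, (3,4) g=4 f=9, (4,2) g=3 f=11, (4,4) g=3 f=9, (5,2) g=2 f=11, (5,4) g=2 f=9, (6,4) g=1 f=9]; closed=[(1,3), (2,3), (3,3), (4,3), (5,3), (6,3)]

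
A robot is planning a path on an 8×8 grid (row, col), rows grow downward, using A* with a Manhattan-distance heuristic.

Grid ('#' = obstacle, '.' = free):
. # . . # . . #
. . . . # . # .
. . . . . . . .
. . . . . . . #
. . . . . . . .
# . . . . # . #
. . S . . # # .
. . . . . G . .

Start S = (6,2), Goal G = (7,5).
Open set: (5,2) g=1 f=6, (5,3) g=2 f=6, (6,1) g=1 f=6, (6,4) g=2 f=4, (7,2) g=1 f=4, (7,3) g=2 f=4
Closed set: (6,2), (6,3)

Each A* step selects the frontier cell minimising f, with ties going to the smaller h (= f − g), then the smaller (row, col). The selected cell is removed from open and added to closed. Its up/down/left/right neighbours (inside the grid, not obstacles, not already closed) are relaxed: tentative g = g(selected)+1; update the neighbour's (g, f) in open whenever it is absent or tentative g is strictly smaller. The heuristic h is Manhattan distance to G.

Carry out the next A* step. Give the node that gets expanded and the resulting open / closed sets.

step 1: expand (6,4) (f=4, h=2) → closed; open now [(5,2) g=1 f=6, (5,3) g=2 f=6, (5,4) g=3 f=6, (6,1) g=1 f=6, (7,2) g=1 f=4, (7,3) g=2 f=4, (7,4) g=3 f=4]

expanded=(6,4); open=[(5,2) g=1 f=6, (5,3) g=2 f=6, (5,4) g=3 f=6, (6,1) g=1 f=6, (7,2) g=1 f=4, (7,3) g=2 f=4, (7,4) g=3 f=4]; closed=[(6,2), (6,3), (6,4)]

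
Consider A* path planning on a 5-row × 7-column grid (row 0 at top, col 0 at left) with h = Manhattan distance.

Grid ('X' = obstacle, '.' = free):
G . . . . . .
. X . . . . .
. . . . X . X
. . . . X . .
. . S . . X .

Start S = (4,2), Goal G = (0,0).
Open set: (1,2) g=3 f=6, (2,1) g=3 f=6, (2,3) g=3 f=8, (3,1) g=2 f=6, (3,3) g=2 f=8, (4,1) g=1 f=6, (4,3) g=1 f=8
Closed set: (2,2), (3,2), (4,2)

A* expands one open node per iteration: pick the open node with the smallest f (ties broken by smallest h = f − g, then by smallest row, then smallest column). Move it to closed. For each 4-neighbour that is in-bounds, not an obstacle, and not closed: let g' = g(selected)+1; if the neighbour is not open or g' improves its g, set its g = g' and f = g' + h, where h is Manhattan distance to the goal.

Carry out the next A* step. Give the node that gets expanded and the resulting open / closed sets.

step 1: expand (1,2) (f=6, h=3) → closed; open now [(0,2) g=4 f=6, (1,3) g=4 f=8, (2,1) g=3 f=6, (2,3) g=3 f=8, (3,1) g=2 f=6, (3,3) g=2 f=8, (4,1) g=1 f=6, (4,3) g=1 f=8]

expanded=(1,2); open=[(0,2) g=4 f=6, (1,3) g=4 f=8, (2,1) g=3 f=6, (2,3) g=3 f=8, (3,1) g=2 f=6, (3,3) g=2 f=8, (4,1) g=1 f=6, (4,3) g=1 f=8]; closed=[(1,2), (2,2), (3,2), (4,2)]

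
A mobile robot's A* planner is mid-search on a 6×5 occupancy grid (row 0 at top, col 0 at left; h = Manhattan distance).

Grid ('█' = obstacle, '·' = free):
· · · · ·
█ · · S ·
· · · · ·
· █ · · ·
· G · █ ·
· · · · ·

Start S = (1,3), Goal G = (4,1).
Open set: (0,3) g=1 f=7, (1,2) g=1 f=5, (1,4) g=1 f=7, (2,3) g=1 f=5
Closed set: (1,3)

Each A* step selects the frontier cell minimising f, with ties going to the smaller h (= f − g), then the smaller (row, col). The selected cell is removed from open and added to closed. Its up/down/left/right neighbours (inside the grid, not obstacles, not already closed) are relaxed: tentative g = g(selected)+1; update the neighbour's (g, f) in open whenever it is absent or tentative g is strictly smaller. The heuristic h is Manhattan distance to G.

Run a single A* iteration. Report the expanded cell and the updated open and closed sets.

expanded=(1,2); open=[(0,2) g=2 f=7, (0,3) g=1 f=7, (1,1) g=2 f=5, (1,4) g=1 f=7, (2,2) g=2 f=5, (2,3) g=1 f=5]; closed=[(1,2), (1,3)]

step 1: expand (1,2) (f=5, h=4) → closed; open now [(0,2) g=2 f=7, (0,3) g=1 f=7, (1,1) g=2 f=5, (1,4) g=1 f=7, (2,2) g=2 f=5, (2,3) g=1 f=5]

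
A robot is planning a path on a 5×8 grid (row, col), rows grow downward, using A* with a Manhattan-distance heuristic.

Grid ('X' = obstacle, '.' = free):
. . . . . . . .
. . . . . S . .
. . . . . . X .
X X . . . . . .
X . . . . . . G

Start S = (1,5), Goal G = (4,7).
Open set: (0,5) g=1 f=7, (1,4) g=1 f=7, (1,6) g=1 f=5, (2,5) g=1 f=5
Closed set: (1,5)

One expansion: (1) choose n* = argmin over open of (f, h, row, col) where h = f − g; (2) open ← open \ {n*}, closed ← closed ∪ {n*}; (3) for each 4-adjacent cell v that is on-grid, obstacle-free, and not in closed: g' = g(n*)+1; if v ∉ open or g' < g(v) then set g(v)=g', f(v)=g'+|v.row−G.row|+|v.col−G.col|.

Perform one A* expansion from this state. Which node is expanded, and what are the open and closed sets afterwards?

expanded=(1,6); open=[(0,5) g=1 f=7, (0,6) g=2 f=7, (1,4) g=1 f=7, (1,7) g=2 f=5, (2,5) g=1 f=5]; closed=[(1,5), (1,6)]

step 1: expand (1,6) (f=5, h=4) → closed; open now [(0,5) g=1 f=7, (0,6) g=2 f=7, (1,4) g=1 f=7, (1,7) g=2 f=5, (2,5) g=1 f=5]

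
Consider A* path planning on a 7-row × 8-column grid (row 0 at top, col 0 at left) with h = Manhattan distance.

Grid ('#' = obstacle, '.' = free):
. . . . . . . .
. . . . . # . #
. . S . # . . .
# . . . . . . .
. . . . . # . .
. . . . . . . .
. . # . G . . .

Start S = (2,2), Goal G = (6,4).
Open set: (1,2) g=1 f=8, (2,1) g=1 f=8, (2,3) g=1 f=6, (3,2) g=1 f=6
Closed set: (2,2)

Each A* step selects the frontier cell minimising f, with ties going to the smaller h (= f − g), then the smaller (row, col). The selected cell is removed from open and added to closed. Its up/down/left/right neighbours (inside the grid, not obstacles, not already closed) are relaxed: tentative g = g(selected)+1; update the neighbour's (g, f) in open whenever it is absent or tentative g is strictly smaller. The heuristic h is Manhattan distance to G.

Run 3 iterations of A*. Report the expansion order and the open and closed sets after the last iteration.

order=[(2,3) → (3,3) → (3,4)]; open=[(1,2) g=1 f=8, (1,3) g=2 f=8, (2,1) g=1 f=8, (3,2) g=1 f=6, (3,5) g=4 f=8, (4,3) g=3 f=6, (4,4) g=4 f=6]; closed=[(2,2), (2,3), (3,3), (3,4)]

step 1: expand (2,3) (f=6, h=5) → closed; open now [(1,2) g=1 f=8, (1,3) g=2 f=8, (2,1) g=1 f=8, (3,2) g=1 f=6, (3,3) g=2 f=6]
step 2: expand (3,3) (f=6, h=4) → closed; open now [(1,2) g=1 f=8, (1,3) g=2 f=8, (2,1) g=1 f=8, (3,2) g=1 f=6, (3,4) g=3 f=6, (4,3) g=3 f=6]
step 3: expand (3,4) (f=6, h=3) → closed; open now [(1,2) g=1 f=8, (1,3) g=2 f=8, (2,1) g=1 f=8, (3,2) g=1 f=6, (3,5) g=4 f=8, (4,3) g=3 f=6, (4,4) g=4 f=6]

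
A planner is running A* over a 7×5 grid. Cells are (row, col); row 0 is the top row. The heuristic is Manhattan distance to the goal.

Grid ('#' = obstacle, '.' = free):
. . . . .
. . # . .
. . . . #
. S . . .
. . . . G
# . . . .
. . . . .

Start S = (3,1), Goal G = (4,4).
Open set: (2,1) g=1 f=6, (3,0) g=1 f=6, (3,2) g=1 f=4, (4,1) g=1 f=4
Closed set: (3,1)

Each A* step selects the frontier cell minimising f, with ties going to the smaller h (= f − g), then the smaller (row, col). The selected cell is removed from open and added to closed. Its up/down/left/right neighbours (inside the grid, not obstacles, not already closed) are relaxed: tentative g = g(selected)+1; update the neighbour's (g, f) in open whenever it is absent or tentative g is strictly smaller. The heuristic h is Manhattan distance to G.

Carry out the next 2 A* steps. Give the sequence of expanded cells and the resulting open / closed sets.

step 1: expand (3,2) (f=4, h=3) → closed; open now [(2,1) g=1 f=6, (2,2) g=2 f=6, (3,0) g=1 f=6, (3,3) g=2 f=4, (4,1) g=1 f=4, (4,2) g=2 f=4]
step 2: expand (3,3) (f=4, h=2) → closed; open now [(2,1) g=1 f=6, (2,2) g=2 f=6, (2,3) g=3 f=6, (3,0) g=1 f=6, (3,4) g=3 f=4, (4,1) g=1 f=4, (4,2) g=2 f=4, (4,3) g=3 f=4]

order=[(3,2) → (3,3)]; open=[(2,1) g=1 f=6, (2,2) g=2 f=6, (2,3) g=3 f=6, (3,0) g=1 f=6, (3,4) g=3 f=4, (4,1) g=1 f=4, (4,2) g=2 f=4, (4,3) g=3 f=4]; closed=[(3,1), (3,2), (3,3)]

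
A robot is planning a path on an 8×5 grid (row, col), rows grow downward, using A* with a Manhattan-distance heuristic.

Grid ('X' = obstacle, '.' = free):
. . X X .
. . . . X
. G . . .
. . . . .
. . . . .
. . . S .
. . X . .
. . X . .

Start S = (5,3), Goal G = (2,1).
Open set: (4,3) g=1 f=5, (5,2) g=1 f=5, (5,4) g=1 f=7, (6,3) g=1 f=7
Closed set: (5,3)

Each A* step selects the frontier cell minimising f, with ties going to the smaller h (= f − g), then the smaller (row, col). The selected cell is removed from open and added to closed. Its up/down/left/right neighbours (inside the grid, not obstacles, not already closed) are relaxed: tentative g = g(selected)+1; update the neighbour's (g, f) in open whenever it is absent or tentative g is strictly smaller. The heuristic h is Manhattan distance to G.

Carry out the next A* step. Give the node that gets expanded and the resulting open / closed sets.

expanded=(4,3); open=[(3,3) g=2 f=5, (4,2) g=2 f=5, (4,4) g=2 f=7, (5,2) g=1 f=5, (5,4) g=1 f=7, (6,3) g=1 f=7]; closed=[(4,3), (5,3)]

step 1: expand (4,3) (f=5, h=4) → closed; open now [(3,3) g=2 f=5, (4,2) g=2 f=5, (4,4) g=2 f=7, (5,2) g=1 f=5, (5,4) g=1 f=7, (6,3) g=1 f=7]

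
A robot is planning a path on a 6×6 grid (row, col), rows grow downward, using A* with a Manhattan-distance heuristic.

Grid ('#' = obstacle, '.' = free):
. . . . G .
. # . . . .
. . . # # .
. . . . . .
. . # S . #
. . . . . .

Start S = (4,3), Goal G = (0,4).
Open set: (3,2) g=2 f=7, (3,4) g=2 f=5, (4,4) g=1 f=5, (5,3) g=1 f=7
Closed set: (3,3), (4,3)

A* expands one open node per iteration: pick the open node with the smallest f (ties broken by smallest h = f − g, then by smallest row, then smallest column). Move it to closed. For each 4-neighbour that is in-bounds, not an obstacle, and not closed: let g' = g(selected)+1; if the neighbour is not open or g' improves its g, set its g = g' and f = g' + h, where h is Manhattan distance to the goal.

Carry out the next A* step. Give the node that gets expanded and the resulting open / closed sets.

step 1: expand (3,4) (f=5, h=3) → closed; open now [(3,2) g=2 f=7, (3,5) g=3 f=7, (4,4) g=1 f=5, (5,3) g=1 f=7]

expanded=(3,4); open=[(3,2) g=2 f=7, (3,5) g=3 f=7, (4,4) g=1 f=5, (5,3) g=1 f=7]; closed=[(3,3), (3,4), (4,3)]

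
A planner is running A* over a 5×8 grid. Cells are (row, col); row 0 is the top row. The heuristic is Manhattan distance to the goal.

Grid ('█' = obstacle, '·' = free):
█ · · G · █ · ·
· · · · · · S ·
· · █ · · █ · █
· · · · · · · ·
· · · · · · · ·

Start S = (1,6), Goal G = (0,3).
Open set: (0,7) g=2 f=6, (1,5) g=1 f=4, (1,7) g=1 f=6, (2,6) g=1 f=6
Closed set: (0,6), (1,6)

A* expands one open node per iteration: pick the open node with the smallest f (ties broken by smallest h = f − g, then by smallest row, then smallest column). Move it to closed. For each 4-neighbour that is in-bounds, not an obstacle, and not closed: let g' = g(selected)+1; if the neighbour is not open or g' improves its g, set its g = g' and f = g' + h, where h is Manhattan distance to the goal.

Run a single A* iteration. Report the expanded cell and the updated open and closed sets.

step 1: expand (1,5) (f=4, h=3) → closed; open now [(0,7) g=2 f=6, (1,4) g=2 f=4, (1,7) g=1 f=6, (2,6) g=1 f=6]

expanded=(1,5); open=[(0,7) g=2 f=6, (1,4) g=2 f=4, (1,7) g=1 f=6, (2,6) g=1 f=6]; closed=[(0,6), (1,5), (1,6)]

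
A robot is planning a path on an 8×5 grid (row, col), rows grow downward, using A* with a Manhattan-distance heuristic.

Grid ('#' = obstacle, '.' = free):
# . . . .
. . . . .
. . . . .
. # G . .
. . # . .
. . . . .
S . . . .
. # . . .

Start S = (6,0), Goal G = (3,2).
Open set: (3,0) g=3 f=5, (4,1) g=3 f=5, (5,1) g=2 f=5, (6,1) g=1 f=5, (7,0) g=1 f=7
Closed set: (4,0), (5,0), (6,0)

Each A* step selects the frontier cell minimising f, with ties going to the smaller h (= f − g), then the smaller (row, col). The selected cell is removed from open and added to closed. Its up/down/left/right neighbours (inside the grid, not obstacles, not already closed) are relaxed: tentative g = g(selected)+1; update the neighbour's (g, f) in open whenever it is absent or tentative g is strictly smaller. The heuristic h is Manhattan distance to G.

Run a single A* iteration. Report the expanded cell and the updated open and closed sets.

step 1: expand (3,0) (f=5, h=2) → closed; open now [(2,0) g=4 f=7, (4,1) g=3 f=5, (5,1) g=2 f=5, (6,1) g=1 f=5, (7,0) g=1 f=7]

expanded=(3,0); open=[(2,0) g=4 f=7, (4,1) g=3 f=5, (5,1) g=2 f=5, (6,1) g=1 f=5, (7,0) g=1 f=7]; closed=[(3,0), (4,0), (5,0), (6,0)]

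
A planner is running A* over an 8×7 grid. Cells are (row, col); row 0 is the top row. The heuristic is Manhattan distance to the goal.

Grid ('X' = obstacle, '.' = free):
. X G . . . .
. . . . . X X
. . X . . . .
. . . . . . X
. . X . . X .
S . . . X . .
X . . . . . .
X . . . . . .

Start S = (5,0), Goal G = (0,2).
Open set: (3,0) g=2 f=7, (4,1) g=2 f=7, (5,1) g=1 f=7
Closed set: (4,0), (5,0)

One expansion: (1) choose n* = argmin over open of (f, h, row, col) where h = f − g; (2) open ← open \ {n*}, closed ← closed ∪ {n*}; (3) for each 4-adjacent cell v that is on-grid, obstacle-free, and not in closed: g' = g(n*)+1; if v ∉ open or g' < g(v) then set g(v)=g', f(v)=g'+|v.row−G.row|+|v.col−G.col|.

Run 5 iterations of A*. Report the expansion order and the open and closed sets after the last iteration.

order=[(3,0) → (2,0) → (1,0) → (0,0) → (1,1)]; open=[(1,2) g=6 f=7, (2,1) g=4 f=7, (3,1) g=3 f=7, (4,1) g=2 f=7, (5,1) g=1 f=7]; closed=[(0,0), (1,0), (1,1), (2,0), (3,0), (4,0), (5,0)]

step 1: expand (3,0) (f=7, h=5) → closed; open now [(2,0) g=3 f=7, (3,1) g=3 f=7, (4,1) g=2 f=7, (5,1) g=1 f=7]
step 2: expand (2,0) (f=7, h=4) → closed; open now [(1,0) g=4 f=7, (2,1) g=4 f=7, (3,1) g=3 f=7, (4,1) g=2 f=7, (5,1) g=1 f=7]
step 3: expand (1,0) (f=7, h=3) → closed; open now [(0,0) g=5 f=7, (1,1) g=5 f=7, (2,1) g=4 f=7, (3,1) g=3 f=7, (4,1) g=2 f=7, (5,1) g=1 f=7]
step 4: expand (0,0) (f=7, h=2) → closed; open now [(1,1) g=5 f=7, (2,1) g=4 f=7, (3,1) g=3 f=7, (4,1) g=2 f=7, (5,1) g=1 f=7]
step 5: expand (1,1) (f=7, h=2) → closed; open now [(1,2) g=6 f=7, (2,1) g=4 f=7, (3,1) g=3 f=7, (4,1) g=2 f=7, (5,1) g=1 f=7]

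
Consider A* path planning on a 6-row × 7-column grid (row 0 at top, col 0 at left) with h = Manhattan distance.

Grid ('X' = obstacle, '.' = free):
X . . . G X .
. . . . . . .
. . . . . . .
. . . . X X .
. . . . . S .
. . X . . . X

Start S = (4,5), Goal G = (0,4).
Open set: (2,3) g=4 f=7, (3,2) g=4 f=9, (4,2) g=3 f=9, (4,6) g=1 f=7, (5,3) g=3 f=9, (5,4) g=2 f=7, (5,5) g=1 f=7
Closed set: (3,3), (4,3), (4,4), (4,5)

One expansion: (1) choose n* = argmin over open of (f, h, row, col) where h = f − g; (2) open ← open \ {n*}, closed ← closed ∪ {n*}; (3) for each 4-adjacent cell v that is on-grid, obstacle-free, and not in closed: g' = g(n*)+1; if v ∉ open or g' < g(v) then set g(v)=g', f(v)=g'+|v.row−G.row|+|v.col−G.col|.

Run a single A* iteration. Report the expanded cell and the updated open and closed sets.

expanded=(2,3); open=[(1,3) g=5 f=7, (2,2) g=5 f=9, (2,4) g=5 f=7, (3,2) g=4 f=9, (4,2) g=3 f=9, (4,6) g=1 f=7, (5,3) g=3 f=9, (5,4) g=2 f=7, (5,5) g=1 f=7]; closed=[(2,3), (3,3), (4,3), (4,4), (4,5)]

step 1: expand (2,3) (f=7, h=3) → closed; open now [(1,3) g=5 f=7, (2,2) g=5 f=9, (2,4) g=5 f=7, (3,2) g=4 f=9, (4,2) g=3 f=9, (4,6) g=1 f=7, (5,3) g=3 f=9, (5,4) g=2 f=7, (5,5) g=1 f=7]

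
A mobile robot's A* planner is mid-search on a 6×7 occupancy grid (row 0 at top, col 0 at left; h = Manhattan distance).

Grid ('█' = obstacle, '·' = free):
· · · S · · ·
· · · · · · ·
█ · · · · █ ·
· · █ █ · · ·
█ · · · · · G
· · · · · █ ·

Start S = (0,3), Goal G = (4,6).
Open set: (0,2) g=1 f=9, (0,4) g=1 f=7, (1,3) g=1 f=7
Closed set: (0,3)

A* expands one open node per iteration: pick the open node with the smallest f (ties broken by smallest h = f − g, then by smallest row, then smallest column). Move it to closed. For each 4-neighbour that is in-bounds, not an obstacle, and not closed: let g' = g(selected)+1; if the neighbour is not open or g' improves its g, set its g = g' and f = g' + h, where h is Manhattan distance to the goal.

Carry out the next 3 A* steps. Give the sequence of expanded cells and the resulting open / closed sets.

order=[(0,4) → (0,5) → (0,6)]; open=[(0,2) g=1 f=9, (1,3) g=1 f=7, (1,4) g=2 f=7, (1,5) g=3 f=7, (1,6) g=4 f=7]; closed=[(0,3), (0,4), (0,5), (0,6)]

step 1: expand (0,4) (f=7, h=6) → closed; open now [(0,2) g=1 f=9, (0,5) g=2 f=7, (1,3) g=1 f=7, (1,4) g=2 f=7]
step 2: expand (0,5) (f=7, h=5) → closed; open now [(0,2) g=1 f=9, (0,6) g=3 f=7, (1,3) g=1 f=7, (1,4) g=2 f=7, (1,5) g=3 f=7]
step 3: expand (0,6) (f=7, h=4) → closed; open now [(0,2) g=1 f=9, (1,3) g=1 f=7, (1,4) g=2 f=7, (1,5) g=3 f=7, (1,6) g=4 f=7]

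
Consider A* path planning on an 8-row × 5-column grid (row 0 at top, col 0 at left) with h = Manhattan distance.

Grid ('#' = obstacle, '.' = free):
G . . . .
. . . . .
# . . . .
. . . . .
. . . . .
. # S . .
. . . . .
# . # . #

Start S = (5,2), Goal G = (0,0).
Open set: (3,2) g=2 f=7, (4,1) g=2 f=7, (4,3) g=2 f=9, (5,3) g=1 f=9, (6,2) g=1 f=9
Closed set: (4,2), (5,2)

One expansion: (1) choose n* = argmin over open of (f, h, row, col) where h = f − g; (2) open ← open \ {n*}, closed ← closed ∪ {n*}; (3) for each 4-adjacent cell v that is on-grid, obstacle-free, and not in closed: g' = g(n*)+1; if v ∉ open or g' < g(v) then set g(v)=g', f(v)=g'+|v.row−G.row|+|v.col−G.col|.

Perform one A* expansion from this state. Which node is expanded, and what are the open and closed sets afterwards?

step 1: expand (3,2) (f=7, h=5) → closed; open now [(2,2) g=3 f=7, (3,1) g=3 f=7, (3,3) g=3 f=9, (4,1) g=2 f=7, (4,3) g=2 f=9, (5,3) g=1 f=9, (6,2) g=1 f=9]

expanded=(3,2); open=[(2,2) g=3 f=7, (3,1) g=3 f=7, (3,3) g=3 f=9, (4,1) g=2 f=7, (4,3) g=2 f=9, (5,3) g=1 f=9, (6,2) g=1 f=9]; closed=[(3,2), (4,2), (5,2)]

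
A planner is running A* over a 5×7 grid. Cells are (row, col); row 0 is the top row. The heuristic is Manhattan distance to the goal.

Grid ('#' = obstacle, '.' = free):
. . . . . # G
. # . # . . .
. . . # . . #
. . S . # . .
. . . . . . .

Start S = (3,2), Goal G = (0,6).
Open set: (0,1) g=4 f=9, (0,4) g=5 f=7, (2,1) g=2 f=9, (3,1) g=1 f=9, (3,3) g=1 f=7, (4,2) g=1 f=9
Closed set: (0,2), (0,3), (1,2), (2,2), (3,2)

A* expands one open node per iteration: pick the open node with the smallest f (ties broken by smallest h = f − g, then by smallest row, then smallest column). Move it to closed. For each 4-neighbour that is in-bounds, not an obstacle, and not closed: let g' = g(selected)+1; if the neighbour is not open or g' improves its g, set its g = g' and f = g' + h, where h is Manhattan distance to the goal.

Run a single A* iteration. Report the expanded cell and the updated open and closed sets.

step 1: expand (0,4) (f=7, h=2) → closed; open now [(0,1) g=4 f=9, (1,4) g=6 f=9, (2,1) g=2 f=9, (3,1) g=1 f=9, (3,3) g=1 f=7, (4,2) g=1 f=9]

expanded=(0,4); open=[(0,1) g=4 f=9, (1,4) g=6 f=9, (2,1) g=2 f=9, (3,1) g=1 f=9, (3,3) g=1 f=7, (4,2) g=1 f=9]; closed=[(0,2), (0,3), (0,4), (1,2), (2,2), (3,2)]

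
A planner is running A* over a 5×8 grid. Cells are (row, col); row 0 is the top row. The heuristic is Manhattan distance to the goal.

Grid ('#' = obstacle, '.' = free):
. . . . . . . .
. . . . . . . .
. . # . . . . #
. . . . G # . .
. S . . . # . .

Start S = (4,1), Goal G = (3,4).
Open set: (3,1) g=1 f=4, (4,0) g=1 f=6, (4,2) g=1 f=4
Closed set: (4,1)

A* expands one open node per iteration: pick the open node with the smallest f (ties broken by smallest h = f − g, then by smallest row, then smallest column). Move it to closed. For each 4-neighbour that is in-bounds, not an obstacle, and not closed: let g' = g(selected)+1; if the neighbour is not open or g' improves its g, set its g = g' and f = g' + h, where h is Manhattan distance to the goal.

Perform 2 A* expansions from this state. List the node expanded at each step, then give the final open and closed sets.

step 1: expand (3,1) (f=4, h=3) → closed; open now [(2,1) g=2 f=6, (3,0) g=2 f=6, (3,2) g=2 f=4, (4,0) g=1 f=6, (4,2) g=1 f=4]
step 2: expand (3,2) (f=4, h=2) → closed; open now [(2,1) g=2 f=6, (3,0) g=2 f=6, (3,3) g=3 f=4, (4,0) g=1 f=6, (4,2) g=1 f=4]

order=[(3,1) → (3,2)]; open=[(2,1) g=2 f=6, (3,0) g=2 f=6, (3,3) g=3 f=4, (4,0) g=1 f=6, (4,2) g=1 f=4]; closed=[(3,1), (3,2), (4,1)]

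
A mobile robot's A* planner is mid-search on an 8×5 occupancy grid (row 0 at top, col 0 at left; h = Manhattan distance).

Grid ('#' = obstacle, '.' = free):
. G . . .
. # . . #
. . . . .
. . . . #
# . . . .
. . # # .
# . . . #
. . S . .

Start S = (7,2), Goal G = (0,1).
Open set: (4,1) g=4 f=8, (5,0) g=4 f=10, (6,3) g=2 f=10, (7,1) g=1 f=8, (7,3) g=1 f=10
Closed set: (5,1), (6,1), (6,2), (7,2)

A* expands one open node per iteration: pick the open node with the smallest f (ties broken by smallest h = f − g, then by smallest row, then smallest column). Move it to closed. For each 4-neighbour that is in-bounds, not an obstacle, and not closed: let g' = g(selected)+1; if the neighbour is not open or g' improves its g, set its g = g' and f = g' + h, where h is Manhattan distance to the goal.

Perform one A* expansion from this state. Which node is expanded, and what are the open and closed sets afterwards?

expanded=(4,1); open=[(3,1) g=5 f=8, (4,2) g=5 f=10, (5,0) g=4 f=10, (6,3) g=2 f=10, (7,1) g=1 f=8, (7,3) g=1 f=10]; closed=[(4,1), (5,1), (6,1), (6,2), (7,2)]

step 1: expand (4,1) (f=8, h=4) → closed; open now [(3,1) g=5 f=8, (4,2) g=5 f=10, (5,0) g=4 f=10, (6,3) g=2 f=10, (7,1) g=1 f=8, (7,3) g=1 f=10]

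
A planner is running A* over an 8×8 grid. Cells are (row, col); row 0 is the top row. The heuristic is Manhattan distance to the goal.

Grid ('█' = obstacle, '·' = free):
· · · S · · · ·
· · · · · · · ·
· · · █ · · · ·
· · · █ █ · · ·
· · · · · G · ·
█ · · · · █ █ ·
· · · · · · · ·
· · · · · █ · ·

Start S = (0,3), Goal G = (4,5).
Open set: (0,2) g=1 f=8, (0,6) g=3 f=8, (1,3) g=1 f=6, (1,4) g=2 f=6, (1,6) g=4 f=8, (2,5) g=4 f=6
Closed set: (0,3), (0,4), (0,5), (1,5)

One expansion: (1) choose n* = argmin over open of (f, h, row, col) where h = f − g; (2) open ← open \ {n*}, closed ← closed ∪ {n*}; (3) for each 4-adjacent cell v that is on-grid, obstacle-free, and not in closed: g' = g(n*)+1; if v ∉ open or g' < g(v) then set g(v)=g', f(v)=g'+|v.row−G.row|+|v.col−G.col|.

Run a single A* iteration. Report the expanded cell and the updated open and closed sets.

step 1: expand (2,5) (f=6, h=2) → closed; open now [(0,2) g=1 f=8, (0,6) g=3 f=8, (1,3) g=1 f=6, (1,4) g=2 f=6, (1,6) g=4 f=8, (2,4) g=5 f=8, (2,6) g=5 f=8, (3,5) g=5 f=6]

expanded=(2,5); open=[(0,2) g=1 f=8, (0,6) g=3 f=8, (1,3) g=1 f=6, (1,4) g=2 f=6, (1,6) g=4 f=8, (2,4) g=5 f=8, (2,6) g=5 f=8, (3,5) g=5 f=6]; closed=[(0,3), (0,4), (0,5), (1,5), (2,5)]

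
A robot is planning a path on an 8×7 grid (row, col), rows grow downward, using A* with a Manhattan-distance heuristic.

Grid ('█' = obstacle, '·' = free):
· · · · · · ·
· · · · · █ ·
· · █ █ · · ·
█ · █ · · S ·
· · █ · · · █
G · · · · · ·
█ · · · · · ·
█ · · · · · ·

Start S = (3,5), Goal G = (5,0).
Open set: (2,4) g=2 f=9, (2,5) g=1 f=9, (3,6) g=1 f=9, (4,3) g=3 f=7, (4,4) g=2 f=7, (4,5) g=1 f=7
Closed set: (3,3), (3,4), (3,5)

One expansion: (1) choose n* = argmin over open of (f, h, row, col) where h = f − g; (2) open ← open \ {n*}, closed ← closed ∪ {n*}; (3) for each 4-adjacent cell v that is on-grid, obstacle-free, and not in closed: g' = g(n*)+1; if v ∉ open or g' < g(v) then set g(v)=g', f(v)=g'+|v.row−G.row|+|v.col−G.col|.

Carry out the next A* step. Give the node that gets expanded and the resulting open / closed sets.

expanded=(4,3); open=[(2,4) g=2 f=9, (2,5) g=1 f=9, (3,6) g=1 f=9, (4,4) g=2 f=7, (4,5) g=1 f=7, (5,3) g=4 f=7]; closed=[(3,3), (3,4), (3,5), (4,3)]

step 1: expand (4,3) (f=7, h=4) → closed; open now [(2,4) g=2 f=9, (2,5) g=1 f=9, (3,6) g=1 f=9, (4,4) g=2 f=7, (4,5) g=1 f=7, (5,3) g=4 f=7]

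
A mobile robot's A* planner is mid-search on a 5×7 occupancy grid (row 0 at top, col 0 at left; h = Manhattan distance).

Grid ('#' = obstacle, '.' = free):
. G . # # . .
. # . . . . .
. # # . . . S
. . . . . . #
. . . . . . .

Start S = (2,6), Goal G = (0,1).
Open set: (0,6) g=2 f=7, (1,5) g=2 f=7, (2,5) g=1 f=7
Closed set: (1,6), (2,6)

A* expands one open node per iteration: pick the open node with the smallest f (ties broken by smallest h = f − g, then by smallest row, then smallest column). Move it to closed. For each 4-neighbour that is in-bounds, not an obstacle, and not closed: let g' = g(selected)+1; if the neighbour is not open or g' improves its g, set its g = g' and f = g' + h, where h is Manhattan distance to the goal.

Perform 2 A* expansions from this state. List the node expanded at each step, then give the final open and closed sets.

order=[(0,6) → (0,5)]; open=[(1,5) g=2 f=7, (2,5) g=1 f=7]; closed=[(0,5), (0,6), (1,6), (2,6)]

step 1: expand (0,6) (f=7, h=5) → closed; open now [(0,5) g=3 f=7, (1,5) g=2 f=7, (2,5) g=1 f=7]
step 2: expand (0,5) (f=7, h=4) → closed; open now [(1,5) g=2 f=7, (2,5) g=1 f=7]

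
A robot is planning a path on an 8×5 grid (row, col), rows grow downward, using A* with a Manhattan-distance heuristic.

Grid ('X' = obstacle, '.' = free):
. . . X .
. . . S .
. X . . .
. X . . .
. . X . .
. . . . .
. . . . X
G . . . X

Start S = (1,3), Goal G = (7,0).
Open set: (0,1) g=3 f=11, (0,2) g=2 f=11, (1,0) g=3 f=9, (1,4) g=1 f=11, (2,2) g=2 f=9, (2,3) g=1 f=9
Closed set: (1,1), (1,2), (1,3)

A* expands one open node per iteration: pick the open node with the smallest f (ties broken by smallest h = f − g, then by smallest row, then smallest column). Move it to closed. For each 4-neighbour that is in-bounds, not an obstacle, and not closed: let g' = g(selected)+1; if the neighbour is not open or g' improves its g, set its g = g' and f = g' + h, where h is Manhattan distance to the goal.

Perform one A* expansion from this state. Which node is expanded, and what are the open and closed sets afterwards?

step 1: expand (1,0) (f=9, h=6) → closed; open now [(0,0) g=4 f=11, (0,1) g=3 f=11, (0,2) g=2 f=11, (1,4) g=1 f=11, (2,0) g=4 f=9, (2,2) g=2 f=9, (2,3) g=1 f=9]

expanded=(1,0); open=[(0,0) g=4 f=11, (0,1) g=3 f=11, (0,2) g=2 f=11, (1,4) g=1 f=11, (2,0) g=4 f=9, (2,2) g=2 f=9, (2,3) g=1 f=9]; closed=[(1,0), (1,1), (1,2), (1,3)]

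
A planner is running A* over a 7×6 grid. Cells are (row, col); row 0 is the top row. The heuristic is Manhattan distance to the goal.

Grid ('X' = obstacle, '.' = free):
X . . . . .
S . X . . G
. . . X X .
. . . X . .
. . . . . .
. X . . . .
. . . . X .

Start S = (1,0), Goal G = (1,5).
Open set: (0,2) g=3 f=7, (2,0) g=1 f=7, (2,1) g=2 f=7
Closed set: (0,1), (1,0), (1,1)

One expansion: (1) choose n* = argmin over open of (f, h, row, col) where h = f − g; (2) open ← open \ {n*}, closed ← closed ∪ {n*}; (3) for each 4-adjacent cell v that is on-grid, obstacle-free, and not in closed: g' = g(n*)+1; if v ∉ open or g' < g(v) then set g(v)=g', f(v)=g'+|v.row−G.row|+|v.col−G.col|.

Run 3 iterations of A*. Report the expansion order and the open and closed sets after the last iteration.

order=[(0,2) → (0,3) → (0,4)]; open=[(0,5) g=6 f=7, (1,3) g=5 f=7, (1,4) g=6 f=7, (2,0) g=1 f=7, (2,1) g=2 f=7]; closed=[(0,1), (0,2), (0,3), (0,4), (1,0), (1,1)]

step 1: expand (0,2) (f=7, h=4) → closed; open now [(0,3) g=4 f=7, (2,0) g=1 f=7, (2,1) g=2 f=7]
step 2: expand (0,3) (f=7, h=3) → closed; open now [(0,4) g=5 f=7, (1,3) g=5 f=7, (2,0) g=1 f=7, (2,1) g=2 f=7]
step 3: expand (0,4) (f=7, h=2) → closed; open now [(0,5) g=6 f=7, (1,3) g=5 f=7, (1,4) g=6 f=7, (2,0) g=1 f=7, (2,1) g=2 f=7]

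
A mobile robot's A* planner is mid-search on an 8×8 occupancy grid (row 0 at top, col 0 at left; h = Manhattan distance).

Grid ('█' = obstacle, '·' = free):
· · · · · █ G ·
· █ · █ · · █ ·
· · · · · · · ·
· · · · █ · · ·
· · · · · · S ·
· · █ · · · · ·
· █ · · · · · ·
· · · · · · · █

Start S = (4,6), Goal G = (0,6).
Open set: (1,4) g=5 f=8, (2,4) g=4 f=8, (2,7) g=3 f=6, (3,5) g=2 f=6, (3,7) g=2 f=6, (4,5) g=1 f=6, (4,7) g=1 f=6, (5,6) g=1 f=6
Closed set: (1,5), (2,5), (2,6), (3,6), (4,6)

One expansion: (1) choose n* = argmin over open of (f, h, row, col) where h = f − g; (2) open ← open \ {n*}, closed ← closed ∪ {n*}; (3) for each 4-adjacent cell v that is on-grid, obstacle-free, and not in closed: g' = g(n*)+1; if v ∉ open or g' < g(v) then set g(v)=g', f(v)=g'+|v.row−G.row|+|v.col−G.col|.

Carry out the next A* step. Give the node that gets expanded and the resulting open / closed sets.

step 1: expand (2,7) (f=6, h=3) → closed; open now [(1,4) g=5 f=8, (1,7) g=4 f=6, (2,4) g=4 f=8, (3,5) g=2 f=6, (3,7) g=2 f=6, (4,5) g=1 f=6, (4,7) g=1 f=6, (5,6) g=1 f=6]

expanded=(2,7); open=[(1,4) g=5 f=8, (1,7) g=4 f=6, (2,4) g=4 f=8, (3,5) g=2 f=6, (3,7) g=2 f=6, (4,5) g=1 f=6, (4,7) g=1 f=6, (5,6) g=1 f=6]; closed=[(1,5), (2,5), (2,6), (2,7), (3,6), (4,6)]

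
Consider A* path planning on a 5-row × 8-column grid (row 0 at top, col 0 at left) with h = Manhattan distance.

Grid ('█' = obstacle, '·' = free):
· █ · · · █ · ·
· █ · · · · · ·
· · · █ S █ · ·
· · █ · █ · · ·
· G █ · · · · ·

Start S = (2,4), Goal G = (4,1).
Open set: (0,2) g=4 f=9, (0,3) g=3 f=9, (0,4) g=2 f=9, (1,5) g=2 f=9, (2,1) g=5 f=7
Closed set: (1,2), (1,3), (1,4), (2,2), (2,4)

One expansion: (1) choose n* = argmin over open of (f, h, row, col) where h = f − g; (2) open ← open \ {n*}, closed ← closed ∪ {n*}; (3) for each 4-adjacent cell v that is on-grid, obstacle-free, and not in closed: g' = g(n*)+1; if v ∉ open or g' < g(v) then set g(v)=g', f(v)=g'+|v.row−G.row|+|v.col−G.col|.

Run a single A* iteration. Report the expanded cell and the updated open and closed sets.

expanded=(2,1); open=[(0,2) g=4 f=9, (0,3) g=3 f=9, (0,4) g=2 f=9, (1,5) g=2 f=9, (2,0) g=6 f=9, (3,1) g=6 f=7]; closed=[(1,2), (1,3), (1,4), (2,1), (2,2), (2,4)]

step 1: expand (2,1) (f=7, h=2) → closed; open now [(0,2) g=4 f=9, (0,3) g=3 f=9, (0,4) g=2 f=9, (1,5) g=2 f=9, (2,0) g=6 f=9, (3,1) g=6 f=7]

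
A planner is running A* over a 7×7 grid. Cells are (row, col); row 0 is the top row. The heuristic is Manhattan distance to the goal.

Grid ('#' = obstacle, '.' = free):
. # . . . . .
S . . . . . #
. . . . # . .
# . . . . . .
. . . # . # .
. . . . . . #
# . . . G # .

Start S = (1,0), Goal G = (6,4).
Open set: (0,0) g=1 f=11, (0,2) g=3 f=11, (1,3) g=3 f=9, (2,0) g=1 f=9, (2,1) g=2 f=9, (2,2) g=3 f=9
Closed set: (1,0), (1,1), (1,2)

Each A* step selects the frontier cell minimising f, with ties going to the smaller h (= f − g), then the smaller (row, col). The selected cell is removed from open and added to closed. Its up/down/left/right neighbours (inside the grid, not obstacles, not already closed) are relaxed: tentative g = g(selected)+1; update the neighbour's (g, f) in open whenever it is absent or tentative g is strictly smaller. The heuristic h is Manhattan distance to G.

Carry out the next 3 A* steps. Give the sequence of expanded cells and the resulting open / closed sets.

order=[(1,3) → (1,4) → (2,3)]; open=[(0,0) g=1 f=11, (0,2) g=3 f=11, (0,3) g=4 f=11, (0,4) g=5 f=11, (1,5) g=5 f=11, (2,0) g=1 f=9, (2,1) g=2 f=9, (2,2) g=3 f=9, (3,3) g=5 f=9]; closed=[(1,0), (1,1), (1,2), (1,3), (1,4), (2,3)]

step 1: expand (1,3) (f=9, h=6) → closed; open now [(0,0) g=1 f=11, (0,2) g=3 f=11, (0,3) g=4 f=11, (1,4) g=4 f=9, (2,0) g=1 f=9, (2,1) g=2 f=9, (2,2) g=3 f=9, (2,3) g=4 f=9]
step 2: expand (1,4) (f=9, h=5) → closed; open now [(0,0) g=1 f=11, (0,2) g=3 f=11, (0,3) g=4 f=11, (0,4) g=5 f=11, (1,5) g=5 f=11, (2,0) g=1 f=9, (2,1) g=2 f=9, (2,2) g=3 f=9, (2,3) g=4 f=9]
step 3: expand (2,3) (f=9, h=5) → closed; open now [(0,0) g=1 f=11, (0,2) g=3 f=11, (0,3) g=4 f=11, (0,4) g=5 f=11, (1,5) g=5 f=11, (2,0) g=1 f=9, (2,1) g=2 f=9, (2,2) g=3 f=9, (3,3) g=5 f=9]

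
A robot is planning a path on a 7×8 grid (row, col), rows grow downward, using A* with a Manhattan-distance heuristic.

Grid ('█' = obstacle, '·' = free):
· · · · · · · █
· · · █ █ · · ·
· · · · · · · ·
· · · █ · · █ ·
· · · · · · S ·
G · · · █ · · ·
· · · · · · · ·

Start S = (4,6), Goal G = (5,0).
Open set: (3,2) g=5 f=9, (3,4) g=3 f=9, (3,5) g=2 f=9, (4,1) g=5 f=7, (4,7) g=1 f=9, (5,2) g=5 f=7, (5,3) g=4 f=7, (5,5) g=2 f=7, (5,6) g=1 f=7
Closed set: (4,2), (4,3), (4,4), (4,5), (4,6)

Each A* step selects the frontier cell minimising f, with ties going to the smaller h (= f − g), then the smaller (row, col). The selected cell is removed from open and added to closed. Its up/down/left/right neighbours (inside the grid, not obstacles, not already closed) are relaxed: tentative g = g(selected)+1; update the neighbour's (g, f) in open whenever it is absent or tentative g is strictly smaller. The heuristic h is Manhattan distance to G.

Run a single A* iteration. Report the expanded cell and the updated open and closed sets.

expanded=(4,1); open=[(3,1) g=6 f=9, (3,2) g=5 f=9, (3,4) g=3 f=9, (3,5) g=2 f=9, (4,0) g=6 f=7, (4,7) g=1 f=9, (5,1) g=6 f=7, (5,2) g=5 f=7, (5,3) g=4 f=7, (5,5) g=2 f=7, (5,6) g=1 f=7]; closed=[(4,1), (4,2), (4,3), (4,4), (4,5), (4,6)]

step 1: expand (4,1) (f=7, h=2) → closed; open now [(3,1) g=6 f=9, (3,2) g=5 f=9, (3,4) g=3 f=9, (3,5) g=2 f=9, (4,0) g=6 f=7, (4,7) g=1 f=9, (5,1) g=6 f=7, (5,2) g=5 f=7, (5,3) g=4 f=7, (5,5) g=2 f=7, (5,6) g=1 f=7]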